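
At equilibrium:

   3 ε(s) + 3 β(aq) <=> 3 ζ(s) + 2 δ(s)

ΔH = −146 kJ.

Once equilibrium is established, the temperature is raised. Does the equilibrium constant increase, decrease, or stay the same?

decreases

K depends on temperature via the van 't Hoff relation. The forward reaction is exothermic, so raising T decreases K.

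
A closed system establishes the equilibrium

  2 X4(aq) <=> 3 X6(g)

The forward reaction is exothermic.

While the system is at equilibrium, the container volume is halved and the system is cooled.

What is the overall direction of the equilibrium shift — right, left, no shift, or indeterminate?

Gas moles: reactants 0, products 3 (Δn_gas = +3). Compression shifts the system toward the side with fewer moles of gas — to the left.
The forward reaction is exothermic. Lowering T favours the exothermic direction — shift to the right.
The individual effects push in opposite directions; without quantitative information the net direction cannot be determined.

cannot be determined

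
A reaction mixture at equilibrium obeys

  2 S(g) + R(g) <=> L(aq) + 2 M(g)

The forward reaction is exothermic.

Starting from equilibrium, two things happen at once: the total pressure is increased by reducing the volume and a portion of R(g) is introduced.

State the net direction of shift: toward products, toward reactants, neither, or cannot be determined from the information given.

right

Gas moles: reactants 3, products 2 (Δn_gas = -1). Compression shifts the system toward the side with fewer moles of gas — to the right.
Adding R (g), a reactant, drives the reaction to the right.
All effects act in the same direction — net shift to the right.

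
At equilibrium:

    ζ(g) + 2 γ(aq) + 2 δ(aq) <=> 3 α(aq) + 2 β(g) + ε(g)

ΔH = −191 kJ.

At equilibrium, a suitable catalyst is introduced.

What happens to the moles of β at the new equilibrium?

A catalyst speeds both forward and reverse rates equally; it changes neither Q nor K — no shift from this change.
No net shift occurs, so the amount of β is unchanged.

unchanged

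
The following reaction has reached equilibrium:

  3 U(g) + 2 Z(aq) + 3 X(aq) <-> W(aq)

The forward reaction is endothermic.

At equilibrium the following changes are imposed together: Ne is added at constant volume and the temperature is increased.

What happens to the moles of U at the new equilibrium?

decreases

At constant volume, adding an inert gas leaves every reacting species' partial pressure unchanged, so Q is unchanged — no shift from this change.
The forward reaction is endothermic. Raising T favours the endothermic direction — shift to the right.
The net shift is to the right. U is a reactant, so its amount decreases.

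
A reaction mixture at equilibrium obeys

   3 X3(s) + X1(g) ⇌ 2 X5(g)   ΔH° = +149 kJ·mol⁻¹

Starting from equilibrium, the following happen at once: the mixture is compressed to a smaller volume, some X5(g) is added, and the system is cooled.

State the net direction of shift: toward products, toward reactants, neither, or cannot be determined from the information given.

Gas moles: reactants 1, products 2 (Δn_gas = +1). Compression shifts the system toward the side with fewer moles of gas — to the left.
Adding X5 (g), a product, drives the reaction to the left.
The forward reaction is endothermic. Lowering T favours the exothermic direction — shift to the left.
All effects act in the same direction — net shift to the left.

left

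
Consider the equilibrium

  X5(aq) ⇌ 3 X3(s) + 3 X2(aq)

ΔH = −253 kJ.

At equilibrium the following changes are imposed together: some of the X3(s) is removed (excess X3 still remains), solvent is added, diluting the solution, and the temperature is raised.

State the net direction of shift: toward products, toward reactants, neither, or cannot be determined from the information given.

X3 is a pure solid; its activity is 1 regardless of amount, so Q is unaffected — no shift from this change.
Dilution lowers every aqueous concentration by the same factor. Δn_aq = 3 − 1 = +2, so the system shifts toward the side with more dissolved moles — to the right.
The forward reaction is exothermic. Raising T favours the endothermic direction — shift to the left.
The individual effects push in opposite directions; without quantitative information the net direction cannot be determined.

cannot be determined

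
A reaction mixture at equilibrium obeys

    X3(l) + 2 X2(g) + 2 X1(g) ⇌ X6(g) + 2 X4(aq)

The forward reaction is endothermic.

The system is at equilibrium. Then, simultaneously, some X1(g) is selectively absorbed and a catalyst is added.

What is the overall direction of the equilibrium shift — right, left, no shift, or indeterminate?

left

Removing X1 (g), a reactant, drives the reaction to the left.
A catalyst speeds both forward and reverse rates equally; it changes neither Q nor K — no shift from this change.
Only the nonzero effect(s) matter; the net shift is to the left.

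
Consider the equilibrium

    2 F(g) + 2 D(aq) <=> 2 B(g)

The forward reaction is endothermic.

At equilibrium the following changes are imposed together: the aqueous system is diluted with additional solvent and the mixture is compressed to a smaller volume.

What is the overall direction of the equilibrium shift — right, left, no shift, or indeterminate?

left

Dilution lowers every aqueous concentration by the same factor. Δn_aq = 0 − 2 = -2, so the system shifts toward the side with more dissolved moles — to the left.
Gas moles: reactants 2, products 2. Δn_gas = 0, so a volume change leaves Q equal to K — no shift from this change.
Only the nonzero effect(s) matter; the net shift is to the left.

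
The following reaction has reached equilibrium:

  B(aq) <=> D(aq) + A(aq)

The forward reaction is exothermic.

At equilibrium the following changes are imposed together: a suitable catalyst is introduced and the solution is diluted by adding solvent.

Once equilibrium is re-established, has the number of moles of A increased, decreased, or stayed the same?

increases

A catalyst speeds both forward and reverse rates equally; it changes neither Q nor K — no shift from this change.
Dilution lowers every aqueous concentration by the same factor. Δn_aq = 2 − 1 = +1, so the system shifts toward the side with more dissolved moles — to the right.
The net shift is to the right. A is a product, so its amount increases.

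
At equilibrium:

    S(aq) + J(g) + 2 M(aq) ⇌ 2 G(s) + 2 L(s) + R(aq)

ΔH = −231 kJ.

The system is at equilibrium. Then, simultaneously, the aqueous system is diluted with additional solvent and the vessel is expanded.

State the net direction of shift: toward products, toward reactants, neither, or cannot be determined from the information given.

Dilution lowers every aqueous concentration by the same factor. Δn_aq = 1 − 3 = -2, so the system shifts toward the side with more dissolved moles — to the left.
Gas moles: reactants 1, products 0 (Δn_gas = -1). Expansion shifts the system toward the side with more moles of gas — to the left.
All effects act in the same direction — net shift to the left.

left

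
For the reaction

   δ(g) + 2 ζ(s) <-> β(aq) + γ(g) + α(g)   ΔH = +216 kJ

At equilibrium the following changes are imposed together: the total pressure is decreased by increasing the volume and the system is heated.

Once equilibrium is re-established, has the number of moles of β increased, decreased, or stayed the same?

increases

Gas moles: reactants 1, products 2 (Δn_gas = +1). Expansion shifts the system toward the side with more moles of gas — to the right.
The forward reaction is endothermic. Raising T favours the endothermic direction — shift to the right.
The net shift is to the right. β is a product, so its amount increases.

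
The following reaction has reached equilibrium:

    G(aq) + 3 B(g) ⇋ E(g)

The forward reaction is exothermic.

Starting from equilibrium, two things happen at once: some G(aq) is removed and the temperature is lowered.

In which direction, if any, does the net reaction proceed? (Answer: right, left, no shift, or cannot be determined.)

Removing G (aq), a reactant, drives the reaction to the left.
The forward reaction is exothermic. Lowering T favours the exothermic direction — shift to the right.
The individual effects push in opposite directions; without quantitative information the net direction cannot be determined.

cannot be determined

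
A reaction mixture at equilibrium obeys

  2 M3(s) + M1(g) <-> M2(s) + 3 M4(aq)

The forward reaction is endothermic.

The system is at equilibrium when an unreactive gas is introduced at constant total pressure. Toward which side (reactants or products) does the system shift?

Adding inert gas at constant total pressure expands the volume and lowers every reacting partial pressure. With Δn_gas = 0 − 1 = -1, Q moves away from K toward the side with fewer gas moles, so the system shifts toward the side with more gas moles — to the left.

left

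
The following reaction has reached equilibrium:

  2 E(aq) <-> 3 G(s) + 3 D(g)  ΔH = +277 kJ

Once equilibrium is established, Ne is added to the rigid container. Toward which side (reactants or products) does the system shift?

no shift

At constant volume, adding an inert gas leaves every reacting species' partial pressure unchanged, so Q is unchanged — no shift from this change.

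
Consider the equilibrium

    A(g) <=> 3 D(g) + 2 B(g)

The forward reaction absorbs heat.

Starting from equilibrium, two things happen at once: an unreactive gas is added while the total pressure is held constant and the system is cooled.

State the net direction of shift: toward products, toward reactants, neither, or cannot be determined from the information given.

Adding inert gas at constant total pressure expands the volume and lowers every reacting partial pressure. With Δn_gas = 5 − 1 = +4, Q moves away from K toward the side with fewer gas moles, so the system shifts toward the side with more gas moles — to the right.
The forward reaction is endothermic. Lowering T favours the exothermic direction — shift to the left.
The individual effects push in opposite directions; without quantitative information the net direction cannot be determined.

cannot be determined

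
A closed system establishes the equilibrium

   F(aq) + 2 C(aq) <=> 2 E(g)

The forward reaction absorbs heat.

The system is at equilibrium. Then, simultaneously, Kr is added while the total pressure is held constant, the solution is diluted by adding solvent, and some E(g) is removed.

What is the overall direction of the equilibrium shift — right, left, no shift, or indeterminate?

Adding inert gas at constant total pressure expands the volume and lowers every reacting partial pressure. With Δn_gas = 2 − 0 = +2, Q moves away from K toward the side with fewer gas moles, so the system shifts toward the side with more gas moles — to the right.
Dilution lowers every aqueous concentration by the same factor. Δn_aq = 0 − 3 = -3, so the system shifts toward the side with more dissolved moles — to the left.
Removing E (g), a product, drives the reaction to the right.
The individual effects push in opposite directions; without quantitative information the net direction cannot be determined.

cannot be determined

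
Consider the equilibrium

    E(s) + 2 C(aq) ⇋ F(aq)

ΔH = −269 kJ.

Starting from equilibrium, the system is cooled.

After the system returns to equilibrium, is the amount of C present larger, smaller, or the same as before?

The forward reaction is exothermic. Lowering T favours the exothermic direction — shift to the right.
The net shift is to the right. C is a reactant, so its amount decreases.

decreases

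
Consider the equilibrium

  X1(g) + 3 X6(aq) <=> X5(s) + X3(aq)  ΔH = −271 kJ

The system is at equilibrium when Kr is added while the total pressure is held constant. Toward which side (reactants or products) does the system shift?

Adding inert gas at constant total pressure expands the volume and lowers every reacting partial pressure. With Δn_gas = 0 − 1 = -1, Q moves away from K toward the side with fewer gas moles, so the system shifts toward the side with more gas moles — to the left.

left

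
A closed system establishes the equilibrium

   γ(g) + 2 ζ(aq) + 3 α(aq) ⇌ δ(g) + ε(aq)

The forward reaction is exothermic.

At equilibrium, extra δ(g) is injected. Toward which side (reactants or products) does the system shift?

left

Adding δ (g), a product, drives the reaction to the left.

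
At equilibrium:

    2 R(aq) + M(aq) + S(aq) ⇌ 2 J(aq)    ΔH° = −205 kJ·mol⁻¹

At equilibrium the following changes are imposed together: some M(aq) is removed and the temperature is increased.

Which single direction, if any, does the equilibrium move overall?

Removing M (aq), a reactant, drives the reaction to the left.
The forward reaction is exothermic. Raising T favours the endothermic direction — shift to the left.
All effects act in the same direction — net shift to the left.

left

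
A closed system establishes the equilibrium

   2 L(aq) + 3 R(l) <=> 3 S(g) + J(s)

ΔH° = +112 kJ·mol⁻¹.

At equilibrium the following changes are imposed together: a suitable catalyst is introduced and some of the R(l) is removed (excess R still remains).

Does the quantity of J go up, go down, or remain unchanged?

unchanged

A catalyst speeds both forward and reverse rates equally; it changes neither Q nor K — no shift from this change.
R is a pure liquid; its activity is 1 regardless of amount, so Q is unaffected — no shift from this change.
No net shift occurs, so the amount of J is unchanged.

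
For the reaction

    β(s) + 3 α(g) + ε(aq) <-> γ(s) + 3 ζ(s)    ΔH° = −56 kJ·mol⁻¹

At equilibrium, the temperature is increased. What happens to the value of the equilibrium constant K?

K depends on temperature via the van 't Hoff relation. The forward reaction is exothermic, so raising T decreases K.

decreases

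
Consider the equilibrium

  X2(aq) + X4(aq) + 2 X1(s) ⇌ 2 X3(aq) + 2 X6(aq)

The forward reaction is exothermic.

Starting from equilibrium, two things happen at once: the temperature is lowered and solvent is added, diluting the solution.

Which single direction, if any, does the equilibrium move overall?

The forward reaction is exothermic. Lowering T favours the exothermic direction — shift to the right.
Dilution lowers every aqueous concentration by the same factor. Δn_aq = 4 − 2 = +2, so the system shifts toward the side with more dissolved moles — to the right.
All effects act in the same direction — net shift to the right.

right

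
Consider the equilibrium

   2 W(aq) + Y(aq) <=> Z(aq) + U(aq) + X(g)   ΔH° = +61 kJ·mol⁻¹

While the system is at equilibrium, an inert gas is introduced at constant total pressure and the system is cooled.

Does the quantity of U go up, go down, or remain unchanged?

Adding inert gas at constant total pressure expands the volume and lowers every reacting partial pressure. With Δn_gas = 1 − 0 = +1, Q moves away from K toward the side with fewer gas moles, so the system shifts toward the side with more gas moles — to the right.
The forward reaction is endothermic. Lowering T favours the exothermic direction — shift to the left.
The two effects oppose each other, so the net shift — and hence the change in U — cannot be determined from the given information.

cannot be determined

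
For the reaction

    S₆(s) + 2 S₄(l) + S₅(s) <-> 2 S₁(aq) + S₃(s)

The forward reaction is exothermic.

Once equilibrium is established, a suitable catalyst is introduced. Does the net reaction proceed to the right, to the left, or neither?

A catalyst speeds both forward and reverse rates equally; it changes neither Q nor K — no shift from this change.

no shift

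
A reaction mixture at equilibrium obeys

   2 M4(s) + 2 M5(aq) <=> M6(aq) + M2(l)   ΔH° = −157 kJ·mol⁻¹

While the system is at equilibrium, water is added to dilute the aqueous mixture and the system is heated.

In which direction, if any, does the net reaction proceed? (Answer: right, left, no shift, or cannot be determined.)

Dilution lowers every aqueous concentration by the same factor. Δn_aq = 1 − 2 = -1, so the system shifts toward the side with more dissolved moles — to the left.
The forward reaction is exothermic. Raising T favours the endothermic direction — shift to the left.
All effects act in the same direction — net shift to the left.

left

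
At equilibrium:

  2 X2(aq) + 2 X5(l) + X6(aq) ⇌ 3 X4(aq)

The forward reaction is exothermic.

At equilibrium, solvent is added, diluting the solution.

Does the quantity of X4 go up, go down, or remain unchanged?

Dilution scales every aqueous concentration by the same factor. Δn_aq = 3 − 3 = 0, so Q is unchanged — no shift.
No net shift occurs, so the amount of X4 is unchanged.

unchanged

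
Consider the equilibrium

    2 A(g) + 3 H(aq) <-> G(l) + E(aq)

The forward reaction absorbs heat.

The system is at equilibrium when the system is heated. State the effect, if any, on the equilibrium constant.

increases

K depends on temperature via the van 't Hoff relation. The forward reaction is endothermic, so raising T increases K.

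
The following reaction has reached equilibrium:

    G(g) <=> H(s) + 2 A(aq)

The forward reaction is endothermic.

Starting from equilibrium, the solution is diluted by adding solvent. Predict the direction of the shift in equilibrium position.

Dilution lowers every aqueous concentration by the same factor. Δn_aq = 2 − 0 = +2, so the system shifts toward the side with more dissolved moles — to the right.

right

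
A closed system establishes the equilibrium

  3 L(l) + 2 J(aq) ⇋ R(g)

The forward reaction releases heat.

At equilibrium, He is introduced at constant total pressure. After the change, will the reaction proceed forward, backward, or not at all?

right

Adding inert gas at constant total pressure expands the volume and lowers every reacting partial pressure. With Δn_gas = 1 − 0 = +1, Q moves away from K toward the side with fewer gas moles, so the system shifts toward the side with more gas moles — to the right.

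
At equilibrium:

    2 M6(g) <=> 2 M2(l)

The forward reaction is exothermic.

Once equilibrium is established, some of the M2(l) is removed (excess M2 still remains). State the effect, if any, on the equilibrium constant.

unchanged

The equilibrium constant depends only on temperature. This perturbation changes neither the position of equilibrium nor K.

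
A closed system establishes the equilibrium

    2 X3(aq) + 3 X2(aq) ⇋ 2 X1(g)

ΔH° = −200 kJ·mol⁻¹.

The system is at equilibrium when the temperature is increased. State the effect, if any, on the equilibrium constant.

decreases

K depends on temperature via the van 't Hoff relation. The forward reaction is exothermic, so raising T decreases K.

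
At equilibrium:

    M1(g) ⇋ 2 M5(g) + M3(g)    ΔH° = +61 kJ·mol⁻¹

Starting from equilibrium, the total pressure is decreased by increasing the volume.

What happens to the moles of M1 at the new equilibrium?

Gas moles: reactants 1, products 3 (Δn_gas = +2). Expansion shifts the system toward the side with more moles of gas — to the right.
The net shift is to the right. M1 is a reactant, so its amount decreases.

decreases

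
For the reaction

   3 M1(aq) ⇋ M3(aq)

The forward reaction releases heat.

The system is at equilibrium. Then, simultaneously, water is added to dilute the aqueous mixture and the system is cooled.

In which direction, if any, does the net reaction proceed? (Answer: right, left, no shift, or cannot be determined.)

Dilution lowers every aqueous concentration by the same factor. Δn_aq = 1 − 3 = -2, so the system shifts toward the side with more dissolved moles — to the left.
The forward reaction is exothermic. Lowering T favours the exothermic direction — shift to the right.
The individual effects push in opposite directions; without quantitative information the net direction cannot be determined.

cannot be determined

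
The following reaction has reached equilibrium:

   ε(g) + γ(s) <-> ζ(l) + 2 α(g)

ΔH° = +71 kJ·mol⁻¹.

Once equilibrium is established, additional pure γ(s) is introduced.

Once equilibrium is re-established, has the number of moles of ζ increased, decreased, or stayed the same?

unchanged

γ is a pure solid; its activity is 1 regardless of amount, so Q is unaffected — no shift from this change.
No net shift occurs, so the amount of ζ is unchanged.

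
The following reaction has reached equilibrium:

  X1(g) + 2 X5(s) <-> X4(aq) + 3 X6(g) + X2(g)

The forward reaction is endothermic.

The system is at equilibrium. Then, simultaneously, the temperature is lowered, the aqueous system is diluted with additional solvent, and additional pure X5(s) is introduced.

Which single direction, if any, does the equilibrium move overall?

The forward reaction is endothermic. Lowering T favours the exothermic direction — shift to the left.
Dilution lowers every aqueous concentration by the same factor. Δn_aq = 1 − 0 = +1, so the system shifts toward the side with more dissolved moles — to the right.
X5 is a pure solid; its activity is 1 regardless of amount, so Q is unaffected — no shift from this change.
The individual effects push in opposite directions; without quantitative information the net direction cannot be determined.

cannot be determined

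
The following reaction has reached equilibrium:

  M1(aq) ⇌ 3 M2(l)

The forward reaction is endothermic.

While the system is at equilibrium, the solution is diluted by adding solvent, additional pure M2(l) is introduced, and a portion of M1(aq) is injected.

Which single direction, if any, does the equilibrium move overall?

cannot be determined

Dilution lowers every aqueous concentration by the same factor. Δn_aq = 0 − 1 = -1, so the system shifts toward the side with more dissolved moles — to the left.
M2 is a pure liquid; its activity is 1 regardless of amount, so Q is unaffected — no shift from this change.
Adding M1 (aq), a reactant, drives the reaction to the right.
The individual effects push in opposite directions; without quantitative information the net direction cannot be determined.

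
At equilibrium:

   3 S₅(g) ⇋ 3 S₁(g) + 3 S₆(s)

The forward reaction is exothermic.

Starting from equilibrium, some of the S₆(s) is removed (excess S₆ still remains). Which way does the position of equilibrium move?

S₆ is a pure solid; its activity is 1 regardless of amount, so Q is unaffected — no shift from this change.

no shift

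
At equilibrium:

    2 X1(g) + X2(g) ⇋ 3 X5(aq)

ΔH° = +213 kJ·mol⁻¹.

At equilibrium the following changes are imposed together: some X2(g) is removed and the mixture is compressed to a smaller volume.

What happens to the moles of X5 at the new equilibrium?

Removing X2 (g), a reactant, drives the reaction to the left.
Gas moles: reactants 3, products 0 (Δn_gas = -3). Compression shifts the system toward the side with fewer moles of gas — to the right.
The two effects oppose each other, so the net shift — and hence the change in X5 — cannot be determined from the given information.

cannot be determined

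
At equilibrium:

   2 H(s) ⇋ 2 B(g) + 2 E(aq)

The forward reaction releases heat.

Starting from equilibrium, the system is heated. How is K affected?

decreases

K depends on temperature via the van 't Hoff relation. The forward reaction is exothermic, so raising T decreases K.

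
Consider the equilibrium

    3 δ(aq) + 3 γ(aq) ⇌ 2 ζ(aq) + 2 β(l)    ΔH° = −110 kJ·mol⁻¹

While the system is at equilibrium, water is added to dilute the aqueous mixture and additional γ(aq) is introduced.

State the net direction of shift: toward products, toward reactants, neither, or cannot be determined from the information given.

cannot be determined

Dilution lowers every aqueous concentration by the same factor. Δn_aq = 2 − 6 = -4, so the system shifts toward the side with more dissolved moles — to the left.
Adding γ (aq), a reactant, drives the reaction to the right.
The individual effects push in opposite directions; without quantitative information the net direction cannot be determined.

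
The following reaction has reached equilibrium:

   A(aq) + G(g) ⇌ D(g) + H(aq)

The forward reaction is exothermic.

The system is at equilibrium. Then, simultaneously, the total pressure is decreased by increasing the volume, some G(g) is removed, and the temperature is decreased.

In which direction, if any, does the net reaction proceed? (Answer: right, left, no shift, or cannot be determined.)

cannot be determined

Gas moles: reactants 1, products 1. Δn_gas = 0, so a volume change leaves Q equal to K — no shift from this change.
Removing G (g), a reactant, drives the reaction to the left.
The forward reaction is exothermic. Lowering T favours the exothermic direction — shift to the right.
The individual effects push in opposite directions; without quantitative information the net direction cannot be determined.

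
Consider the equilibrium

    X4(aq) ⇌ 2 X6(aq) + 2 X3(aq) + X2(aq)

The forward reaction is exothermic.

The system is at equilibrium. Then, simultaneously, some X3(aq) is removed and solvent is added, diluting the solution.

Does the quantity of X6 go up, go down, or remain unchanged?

Removing X3 (aq), a product, drives the reaction to the right.
Dilution lowers every aqueous concentration by the same factor. Δn_aq = 5 − 1 = +4, so the system shifts toward the side with more dissolved moles — to the right.
The net shift is to the right. X6 is a product, so its amount increases.

increases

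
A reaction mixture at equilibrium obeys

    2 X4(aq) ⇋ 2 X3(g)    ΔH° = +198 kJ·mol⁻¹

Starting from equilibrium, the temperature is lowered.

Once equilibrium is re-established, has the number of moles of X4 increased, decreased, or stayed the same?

increases

The forward reaction is endothermic. Lowering T favours the exothermic direction — shift to the left.
The net shift is to the left. X4 is a reactant, so its amount increases.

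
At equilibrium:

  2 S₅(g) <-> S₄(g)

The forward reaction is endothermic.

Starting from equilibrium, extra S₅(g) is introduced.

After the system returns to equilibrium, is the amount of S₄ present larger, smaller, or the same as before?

Adding S₅ (g), a reactant, drives the reaction to the right.
The net shift is to the right. S₄ is a product, so its amount increases.

increases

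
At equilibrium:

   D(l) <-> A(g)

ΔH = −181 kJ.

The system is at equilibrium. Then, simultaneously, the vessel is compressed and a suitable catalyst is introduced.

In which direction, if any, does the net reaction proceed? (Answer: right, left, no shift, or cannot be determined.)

left

Gas moles: reactants 0, products 1 (Δn_gas = +1). Compression shifts the system toward the side with fewer moles of gas — to the left.
A catalyst speeds both forward and reverse rates equally; it changes neither Q nor K — no shift from this change.
Only the nonzero effect(s) matter; the net shift is to the left.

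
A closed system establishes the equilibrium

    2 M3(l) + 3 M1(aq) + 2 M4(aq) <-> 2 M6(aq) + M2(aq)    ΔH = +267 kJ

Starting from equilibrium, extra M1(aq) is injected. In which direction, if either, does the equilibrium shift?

Adding M1 (aq), a reactant, drives the reaction to the right.

right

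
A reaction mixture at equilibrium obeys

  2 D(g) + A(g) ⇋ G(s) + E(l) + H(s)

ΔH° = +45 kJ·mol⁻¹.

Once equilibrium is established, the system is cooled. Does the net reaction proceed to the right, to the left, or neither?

left

The forward reaction is endothermic. Lowering T favours the exothermic direction — shift to the left.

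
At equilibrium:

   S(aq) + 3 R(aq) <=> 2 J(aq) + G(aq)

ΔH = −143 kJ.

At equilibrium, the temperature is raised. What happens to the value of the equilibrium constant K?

K depends on temperature via the van 't Hoff relation. The forward reaction is exothermic, so raising T decreases K.

decreases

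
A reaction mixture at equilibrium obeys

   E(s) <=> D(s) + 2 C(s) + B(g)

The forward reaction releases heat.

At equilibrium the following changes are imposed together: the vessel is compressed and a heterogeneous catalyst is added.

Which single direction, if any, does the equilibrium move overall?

Gas moles: reactants 0, products 1 (Δn_gas = +1). Compression shifts the system toward the side with fewer moles of gas — to the left.
A catalyst speeds both forward and reverse rates equally; it changes neither Q nor K — no shift from this change.
Only the nonzero effect(s) matter; the net shift is to the left.

left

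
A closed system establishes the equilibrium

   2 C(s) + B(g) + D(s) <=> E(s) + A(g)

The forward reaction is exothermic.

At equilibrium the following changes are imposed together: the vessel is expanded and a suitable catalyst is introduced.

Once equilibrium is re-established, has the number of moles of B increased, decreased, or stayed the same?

Gas moles: reactants 1, products 1. Δn_gas = 0, so a volume change leaves Q equal to K — no shift from this change.
A catalyst speeds both forward and reverse rates equally; it changes neither Q nor K — no shift from this change.
No net shift occurs, so the amount of B is unchanged.

unchanged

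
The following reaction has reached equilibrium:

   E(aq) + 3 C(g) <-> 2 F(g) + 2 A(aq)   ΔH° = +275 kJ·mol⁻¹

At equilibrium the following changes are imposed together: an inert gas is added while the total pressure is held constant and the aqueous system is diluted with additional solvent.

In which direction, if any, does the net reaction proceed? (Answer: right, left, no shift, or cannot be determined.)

Adding inert gas at constant total pressure expands the volume and lowers every reacting partial pressure. With Δn_gas = 2 − 3 = -1, Q moves away from K toward the side with fewer gas moles, so the system shifts toward the side with more gas moles — to the left.
Dilution lowers every aqueous concentration by the same factor. Δn_aq = 2 − 1 = +1, so the system shifts toward the side with more dissolved moles — to the right.
The individual effects push in opposite directions; without quantitative information the net direction cannot be determined.

cannot be determined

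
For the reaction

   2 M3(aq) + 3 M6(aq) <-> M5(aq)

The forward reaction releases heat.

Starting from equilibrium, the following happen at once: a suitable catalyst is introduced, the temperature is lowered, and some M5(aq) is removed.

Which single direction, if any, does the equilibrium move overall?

A catalyst speeds both forward and reverse rates equally; it changes neither Q nor K — no shift from this change.
The forward reaction is exothermic. Lowering T favours the exothermic direction — shift to the right.
Removing M5 (aq), a product, drives the reaction to the right.
Only the nonzero effect(s) matter; the net shift is to the right.

right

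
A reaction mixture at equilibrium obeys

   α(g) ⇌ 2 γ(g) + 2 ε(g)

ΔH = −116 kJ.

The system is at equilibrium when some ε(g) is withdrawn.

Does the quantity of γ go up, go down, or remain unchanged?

Removing ε (g), a product, drives the reaction to the right.
The net shift is to the right. γ is a product, so its amount increases.

increases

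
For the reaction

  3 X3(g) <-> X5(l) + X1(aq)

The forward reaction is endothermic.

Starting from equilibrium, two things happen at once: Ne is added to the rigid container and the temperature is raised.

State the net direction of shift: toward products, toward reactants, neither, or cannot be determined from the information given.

right

At constant volume, adding an inert gas leaves every reacting species' partial pressure unchanged, so Q is unchanged — no shift from this change.
The forward reaction is endothermic. Raising T favours the endothermic direction — shift to the right.
Only the nonzero effect(s) matter; the net shift is to the right.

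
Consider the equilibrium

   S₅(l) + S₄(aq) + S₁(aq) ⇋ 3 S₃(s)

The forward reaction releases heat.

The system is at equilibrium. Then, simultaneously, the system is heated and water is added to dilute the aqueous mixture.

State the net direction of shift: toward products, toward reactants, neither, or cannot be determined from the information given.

left

The forward reaction is exothermic. Raising T favours the endothermic direction — shift to the left.
Dilution lowers every aqueous concentration by the same factor. Δn_aq = 0 − 2 = -2, so the system shifts toward the side with more dissolved moles — to the left.
All effects act in the same direction — net shift to the left.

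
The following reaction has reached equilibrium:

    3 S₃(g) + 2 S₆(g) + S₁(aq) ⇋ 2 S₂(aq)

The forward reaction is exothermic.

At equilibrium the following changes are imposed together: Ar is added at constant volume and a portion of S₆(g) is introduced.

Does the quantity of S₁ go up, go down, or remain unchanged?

decreases

At constant volume, adding an inert gas leaves every reacting species' partial pressure unchanged, so Q is unchanged — no shift from this change.
Adding S₆ (g), a reactant, drives the reaction to the right.
The net shift is to the right. S₁ is a reactant, so its amount decreases.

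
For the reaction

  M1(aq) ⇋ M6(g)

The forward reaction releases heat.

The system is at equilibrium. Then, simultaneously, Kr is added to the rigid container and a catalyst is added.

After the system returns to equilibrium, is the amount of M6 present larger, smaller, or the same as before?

unchanged

At constant volume, adding an inert gas leaves every reacting species' partial pressure unchanged, so Q is unchanged — no shift from this change.
A catalyst speeds both forward and reverse rates equally; it changes neither Q nor K — no shift from this change.
No net shift occurs, so the amount of M6 is unchanged.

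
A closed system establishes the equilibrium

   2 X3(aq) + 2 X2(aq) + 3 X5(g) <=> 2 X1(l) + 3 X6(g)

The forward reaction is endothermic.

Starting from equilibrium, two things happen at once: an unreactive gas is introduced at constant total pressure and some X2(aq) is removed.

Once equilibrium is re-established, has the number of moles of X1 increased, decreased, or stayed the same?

Adding inert gas at constant total pressure expands the volume, scaling every reacting partial pressure by the same factor. Δn_gas = 3 − 3 = 0, so Q is unchanged — no shift.
Removing X2 (aq), a reactant, drives the reaction to the left.
The net shift is to the left. X1 is a product, so its amount decreases.

decreases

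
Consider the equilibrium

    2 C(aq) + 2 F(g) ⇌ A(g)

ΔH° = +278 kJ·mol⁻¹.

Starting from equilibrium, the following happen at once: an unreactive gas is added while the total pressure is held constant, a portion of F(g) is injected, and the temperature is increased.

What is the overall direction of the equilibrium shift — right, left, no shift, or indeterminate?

Adding inert gas at constant total pressure expands the volume and lowers every reacting partial pressure. With Δn_gas = 1 − 2 = -1, Q moves away from K toward the side with fewer gas moles, so the system shifts toward the side with more gas moles — to the left.
Adding F (g), a reactant, drives the reaction to the right.
The forward reaction is endothermic. Raising T favours the endothermic direction — shift to the right.
The individual effects push in opposite directions; without quantitative information the net direction cannot be determined.

cannot be determined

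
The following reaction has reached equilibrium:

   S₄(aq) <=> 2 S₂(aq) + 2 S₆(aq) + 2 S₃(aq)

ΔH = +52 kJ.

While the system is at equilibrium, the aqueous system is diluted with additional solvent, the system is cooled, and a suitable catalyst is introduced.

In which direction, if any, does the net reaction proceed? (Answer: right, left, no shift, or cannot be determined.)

Dilution lowers every aqueous concentration by the same factor. Δn_aq = 6 − 1 = +5, so the system shifts toward the side with more dissolved moles — to the right.
The forward reaction is endothermic. Lowering T favours the exothermic direction — shift to the left.
A catalyst speeds both forward and reverse rates equally; it changes neither Q nor K — no shift from this change.
The individual effects push in opposite directions; without quantitative information the net direction cannot be determined.

cannot be determined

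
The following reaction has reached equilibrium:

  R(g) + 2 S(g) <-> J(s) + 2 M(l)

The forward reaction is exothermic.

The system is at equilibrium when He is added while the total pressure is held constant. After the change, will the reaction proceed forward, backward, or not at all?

left

Adding inert gas at constant total pressure expands the volume and lowers every reacting partial pressure. With Δn_gas = 0 − 3 = -3, Q moves away from K toward the side with fewer gas moles, so the system shifts toward the side with more gas moles — to the left.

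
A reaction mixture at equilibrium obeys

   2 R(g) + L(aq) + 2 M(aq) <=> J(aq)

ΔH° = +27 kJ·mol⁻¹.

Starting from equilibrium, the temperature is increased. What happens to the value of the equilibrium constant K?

increases

K depends on temperature via the van 't Hoff relation. The forward reaction is endothermic, so raising T increases K.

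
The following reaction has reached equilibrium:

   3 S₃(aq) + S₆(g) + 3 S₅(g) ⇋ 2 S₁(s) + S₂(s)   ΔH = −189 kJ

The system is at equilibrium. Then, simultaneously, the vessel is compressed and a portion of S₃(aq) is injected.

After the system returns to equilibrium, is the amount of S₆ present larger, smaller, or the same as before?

Gas moles: reactants 4, products 0 (Δn_gas = -4). Compression shifts the system toward the side with fewer moles of gas — to the right.
Adding S₃ (aq), a reactant, drives the reaction to the right.
The net shift is to the right. S₆ is a reactant, so its amount decreases.

decreases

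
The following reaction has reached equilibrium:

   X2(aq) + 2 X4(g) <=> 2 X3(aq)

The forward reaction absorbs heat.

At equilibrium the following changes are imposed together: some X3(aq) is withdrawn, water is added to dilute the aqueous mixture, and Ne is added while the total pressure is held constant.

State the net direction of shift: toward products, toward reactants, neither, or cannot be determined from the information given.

Removing X3 (aq), a product, drives the reaction to the right.
Dilution lowers every aqueous concentration by the same factor. Δn_aq = 2 − 1 = +1, so the system shifts toward the side with more dissolved moles — to the right.
Adding inert gas at constant total pressure expands the volume and lowers every reacting partial pressure. With Δn_gas = 0 − 2 = -2, Q moves away from K toward the side with fewer gas moles, so the system shifts toward the side with more gas moles — to the left.
The individual effects push in opposite directions; without quantitative information the net direction cannot be determined.

cannot be determined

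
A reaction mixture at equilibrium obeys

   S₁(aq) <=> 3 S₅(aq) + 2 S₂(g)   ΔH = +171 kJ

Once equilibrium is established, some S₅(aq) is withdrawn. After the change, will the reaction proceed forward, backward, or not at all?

right

Removing S₅ (aq), a product, drives the reaction to the right.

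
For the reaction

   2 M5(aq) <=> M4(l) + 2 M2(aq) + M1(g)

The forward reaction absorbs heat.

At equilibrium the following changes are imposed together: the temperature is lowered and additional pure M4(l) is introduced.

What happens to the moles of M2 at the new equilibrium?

The forward reaction is endothermic. Lowering T favours the exothermic direction — shift to the left.
M4 is a pure liquid; its activity is 1 regardless of amount, so Q is unaffected — no shift from this change.
The net shift is to the left. M2 is a product, so its amount decreases.

decreases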